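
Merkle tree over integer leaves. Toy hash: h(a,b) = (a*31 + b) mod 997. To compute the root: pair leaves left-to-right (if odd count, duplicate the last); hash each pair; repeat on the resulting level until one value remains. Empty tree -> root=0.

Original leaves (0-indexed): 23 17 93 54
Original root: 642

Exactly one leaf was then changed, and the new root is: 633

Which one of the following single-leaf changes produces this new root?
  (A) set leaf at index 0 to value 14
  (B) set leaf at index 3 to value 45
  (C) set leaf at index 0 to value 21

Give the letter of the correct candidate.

Original leaves: [23, 17, 93, 54]
Target new root: 633
Try each candidate change and compute the resulting root:
Candidate A: set leaf[0] = 14 -> leaves = [14, 17, 93, 54]
  L0: [14, 17, 93, 54]
  L1: h(14,17)=(14*31+17)%997=451 h(93,54)=(93*31+54)%997=943 -> [451, 943]
  L2: h(451,943)=(451*31+943)%997=966 -> [966]
  root = 966 != target 633
Candidate B: set leaf[3] = 45 -> leaves = [23, 17, 93, 45]
  L0: [23, 17, 93, 45]
  L1: h(23,17)=(23*31+17)%997=730 h(93,45)=(93*31+45)%997=934 -> [730, 934]
  L2: h(730,934)=(730*31+934)%997=633 -> [633]
  root = 633 == target 633  ** MATCH **
Candidate C: set leaf[0] = 21 -> leaves = [21, 17, 93, 54]
  L0: [21, 17, 93, 54]
  L1: h(21,17)=(21*31+17)%997=668 h(93,54)=(93*31+54)%997=943 -> [668, 943]
  L2: h(668,943)=(668*31+943)%997=714 -> [714]
  root = 714 != target 633
Candidate B produces the target root.

Answer: B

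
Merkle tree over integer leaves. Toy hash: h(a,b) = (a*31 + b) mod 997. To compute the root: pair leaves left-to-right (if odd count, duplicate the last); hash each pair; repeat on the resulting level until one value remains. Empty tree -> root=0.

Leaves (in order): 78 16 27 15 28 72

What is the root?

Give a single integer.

L0: [78, 16, 27, 15, 28, 72]
L1: h(78,16)=(78*31+16)%997=440 h(27,15)=(27*31+15)%997=852 h(28,72)=(28*31+72)%997=940 -> [440, 852, 940]
L2: h(440,852)=(440*31+852)%997=534 h(940,940)=(940*31+940)%997=170 -> [534, 170]
L3: h(534,170)=(534*31+170)%997=772 -> [772]

Answer: 772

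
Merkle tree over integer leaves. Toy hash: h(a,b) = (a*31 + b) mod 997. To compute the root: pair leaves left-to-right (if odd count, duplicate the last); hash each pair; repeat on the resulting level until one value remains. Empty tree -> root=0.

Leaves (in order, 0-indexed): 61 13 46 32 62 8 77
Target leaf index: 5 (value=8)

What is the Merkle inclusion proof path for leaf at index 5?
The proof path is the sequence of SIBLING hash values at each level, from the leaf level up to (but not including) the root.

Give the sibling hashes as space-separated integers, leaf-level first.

L0 (leaves): [61, 13, 46, 32, 62, 8, 77], target index=5
L1: h(61,13)=(61*31+13)%997=907 [pair 0] h(46,32)=(46*31+32)%997=461 [pair 1] h(62,8)=(62*31+8)%997=933 [pair 2] h(77,77)=(77*31+77)%997=470 [pair 3] -> [907, 461, 933, 470]
  Sibling for proof at L0: 62
L2: h(907,461)=(907*31+461)%997=662 [pair 0] h(933,470)=(933*31+470)%997=480 [pair 1] -> [662, 480]
  Sibling for proof at L1: 470
L3: h(662,480)=(662*31+480)%997=65 [pair 0] -> [65]
  Sibling for proof at L2: 662
Root: 65
Proof path (sibling hashes from leaf to root): [62, 470, 662]

Answer: 62 470 662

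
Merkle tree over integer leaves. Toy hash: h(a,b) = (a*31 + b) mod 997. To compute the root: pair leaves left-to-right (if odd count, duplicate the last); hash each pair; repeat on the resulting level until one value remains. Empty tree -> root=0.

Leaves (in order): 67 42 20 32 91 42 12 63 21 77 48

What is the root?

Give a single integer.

L0: [67, 42, 20, 32, 91, 42, 12, 63, 21, 77, 48]
L1: h(67,42)=(67*31+42)%997=125 h(20,32)=(20*31+32)%997=652 h(91,42)=(91*31+42)%997=869 h(12,63)=(12*31+63)%997=435 h(21,77)=(21*31+77)%997=728 h(48,48)=(48*31+48)%997=539 -> [125, 652, 869, 435, 728, 539]
L2: h(125,652)=(125*31+652)%997=539 h(869,435)=(869*31+435)%997=455 h(728,539)=(728*31+539)%997=176 -> [539, 455, 176]
L3: h(539,455)=(539*31+455)%997=215 h(176,176)=(176*31+176)%997=647 -> [215, 647]
L4: h(215,647)=(215*31+647)%997=333 -> [333]

Answer: 333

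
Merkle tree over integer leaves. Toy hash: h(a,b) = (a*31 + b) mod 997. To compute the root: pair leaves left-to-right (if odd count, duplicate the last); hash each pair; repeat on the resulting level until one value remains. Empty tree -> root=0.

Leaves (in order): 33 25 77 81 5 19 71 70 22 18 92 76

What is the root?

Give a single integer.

L0: [33, 25, 77, 81, 5, 19, 71, 70, 22, 18, 92, 76]
L1: h(33,25)=(33*31+25)%997=51 h(77,81)=(77*31+81)%997=474 h(5,19)=(5*31+19)%997=174 h(71,70)=(71*31+70)%997=277 h(22,18)=(22*31+18)%997=700 h(92,76)=(92*31+76)%997=934 -> [51, 474, 174, 277, 700, 934]
L2: h(51,474)=(51*31+474)%997=61 h(174,277)=(174*31+277)%997=686 h(700,934)=(700*31+934)%997=700 -> [61, 686, 700]
L3: h(61,686)=(61*31+686)%997=583 h(700,700)=(700*31+700)%997=466 -> [583, 466]
L4: h(583,466)=(583*31+466)%997=593 -> [593]

Answer: 593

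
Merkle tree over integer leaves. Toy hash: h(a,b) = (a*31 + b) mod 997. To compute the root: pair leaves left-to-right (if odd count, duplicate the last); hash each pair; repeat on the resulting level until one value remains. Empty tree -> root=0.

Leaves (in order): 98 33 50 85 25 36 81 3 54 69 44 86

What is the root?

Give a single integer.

L0: [98, 33, 50, 85, 25, 36, 81, 3, 54, 69, 44, 86]
L1: h(98,33)=(98*31+33)%997=80 h(50,85)=(50*31+85)%997=638 h(25,36)=(25*31+36)%997=811 h(81,3)=(81*31+3)%997=520 h(54,69)=(54*31+69)%997=746 h(44,86)=(44*31+86)%997=453 -> [80, 638, 811, 520, 746, 453]
L2: h(80,638)=(80*31+638)%997=127 h(811,520)=(811*31+520)%997=736 h(746,453)=(746*31+453)%997=648 -> [127, 736, 648]
L3: h(127,736)=(127*31+736)%997=685 h(648,648)=(648*31+648)%997=796 -> [685, 796]
L4: h(685,796)=(685*31+796)%997=97 -> [97]

Answer: 97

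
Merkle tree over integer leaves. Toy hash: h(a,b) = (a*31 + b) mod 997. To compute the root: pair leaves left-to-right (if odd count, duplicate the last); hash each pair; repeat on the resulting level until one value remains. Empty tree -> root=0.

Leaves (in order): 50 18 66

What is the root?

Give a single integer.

L0: [50, 18, 66]
L1: h(50,18)=(50*31+18)%997=571 h(66,66)=(66*31+66)%997=118 -> [571, 118]
L2: h(571,118)=(571*31+118)%997=870 -> [870]

Answer: 870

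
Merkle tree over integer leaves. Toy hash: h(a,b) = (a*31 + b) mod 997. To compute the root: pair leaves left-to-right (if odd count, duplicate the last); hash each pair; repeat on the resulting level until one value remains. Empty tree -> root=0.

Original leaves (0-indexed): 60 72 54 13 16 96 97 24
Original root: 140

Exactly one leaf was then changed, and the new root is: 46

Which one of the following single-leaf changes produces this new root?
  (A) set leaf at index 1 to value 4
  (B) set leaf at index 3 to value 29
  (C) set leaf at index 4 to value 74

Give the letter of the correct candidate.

Answer: C

Derivation:
Original leaves: [60, 72, 54, 13, 16, 96, 97, 24]
Target new root: 46
Try each candidate change and compute the resulting root:
Candidate A: set leaf[1] = 4 -> leaves = [60, 4, 54, 13, 16, 96, 97, 24]
  L0: [60, 4, 54, 13, 16, 96, 97, 24]
  L1: h(60,4)=(60*31+4)%997=867 h(54,13)=(54*31+13)%997=690 h(16,96)=(16*31+96)%997=592 h(97,24)=(97*31+24)%997=40 -> [867, 690, 592, 40]
  L2: h(867,690)=(867*31+690)%997=648 h(592,40)=(592*31+40)%997=446 -> [648, 446]
  L3: h(648,446)=(648*31+446)%997=594 -> [594]
  root = 594 != target 46
Candidate B: set leaf[3] = 29 -> leaves = [60, 72, 54, 29, 16, 96, 97, 24]
  L0: [60, 72, 54, 29, 16, 96, 97, 24]
  L1: h(60,72)=(60*31+72)%997=935 h(54,29)=(54*31+29)%997=706 h(16,96)=(16*31+96)%997=592 h(97,24)=(97*31+24)%997=40 -> [935, 706, 592, 40]
  L2: h(935,706)=(935*31+706)%997=778 h(592,40)=(592*31+40)%997=446 -> [778, 446]
  L3: h(778,446)=(778*31+446)%997=636 -> [636]
  root = 636 != target 46
Candidate C: set leaf[4] = 74 -> leaves = [60, 72, 54, 13, 74, 96, 97, 24]
  L0: [60, 72, 54, 13, 74, 96, 97, 24]
  L1: h(60,72)=(60*31+72)%997=935 h(54,13)=(54*31+13)%997=690 h(74,96)=(74*31+96)%997=396 h(97,24)=(97*31+24)%997=40 -> [935, 690, 396, 40]
  L2: h(935,690)=(935*31+690)%997=762 h(396,40)=(396*31+40)%997=352 -> [762, 352]
  L3: h(762,352)=(762*31+352)%997=46 -> [46]
  root = 46 == target 46  ** MATCH **
Candidate C produces the target root.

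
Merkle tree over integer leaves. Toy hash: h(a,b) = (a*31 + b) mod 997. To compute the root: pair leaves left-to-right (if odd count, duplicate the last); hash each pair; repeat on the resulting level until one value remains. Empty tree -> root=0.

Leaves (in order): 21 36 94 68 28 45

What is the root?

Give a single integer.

Answer: 217

Derivation:
L0: [21, 36, 94, 68, 28, 45]
L1: h(21,36)=(21*31+36)%997=687 h(94,68)=(94*31+68)%997=988 h(28,45)=(28*31+45)%997=913 -> [687, 988, 913]
L2: h(687,988)=(687*31+988)%997=351 h(913,913)=(913*31+913)%997=303 -> [351, 303]
L3: h(351,303)=(351*31+303)%997=217 -> [217]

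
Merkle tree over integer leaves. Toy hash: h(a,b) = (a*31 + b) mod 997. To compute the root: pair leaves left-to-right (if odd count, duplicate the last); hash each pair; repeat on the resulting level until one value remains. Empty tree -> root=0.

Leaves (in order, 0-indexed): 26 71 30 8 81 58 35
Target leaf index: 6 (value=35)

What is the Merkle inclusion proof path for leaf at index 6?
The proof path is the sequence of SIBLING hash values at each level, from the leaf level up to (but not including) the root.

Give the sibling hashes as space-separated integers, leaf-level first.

Answer: 35 575 209

Derivation:
L0 (leaves): [26, 71, 30, 8, 81, 58, 35], target index=6
L1: h(26,71)=(26*31+71)%997=877 [pair 0] h(30,8)=(30*31+8)%997=938 [pair 1] h(81,58)=(81*31+58)%997=575 [pair 2] h(35,35)=(35*31+35)%997=123 [pair 3] -> [877, 938, 575, 123]
  Sibling for proof at L0: 35
L2: h(877,938)=(877*31+938)%997=209 [pair 0] h(575,123)=(575*31+123)%997=2 [pair 1] -> [209, 2]
  Sibling for proof at L1: 575
L3: h(209,2)=(209*31+2)%997=499 [pair 0] -> [499]
  Sibling for proof at L2: 209
Root: 499
Proof path (sibling hashes from leaf to root): [35, 575, 209]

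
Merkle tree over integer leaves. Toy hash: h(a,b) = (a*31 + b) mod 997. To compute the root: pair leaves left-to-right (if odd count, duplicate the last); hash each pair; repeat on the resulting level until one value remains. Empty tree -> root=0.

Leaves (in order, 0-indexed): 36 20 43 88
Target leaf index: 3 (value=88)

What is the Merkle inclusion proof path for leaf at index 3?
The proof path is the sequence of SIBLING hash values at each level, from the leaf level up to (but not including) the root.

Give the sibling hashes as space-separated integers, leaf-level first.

L0 (leaves): [36, 20, 43, 88], target index=3
L1: h(36,20)=(36*31+20)%997=139 [pair 0] h(43,88)=(43*31+88)%997=424 [pair 1] -> [139, 424]
  Sibling for proof at L0: 43
L2: h(139,424)=(139*31+424)%997=745 [pair 0] -> [745]
  Sibling for proof at L1: 139
Root: 745
Proof path (sibling hashes from leaf to root): [43, 139]

Answer: 43 139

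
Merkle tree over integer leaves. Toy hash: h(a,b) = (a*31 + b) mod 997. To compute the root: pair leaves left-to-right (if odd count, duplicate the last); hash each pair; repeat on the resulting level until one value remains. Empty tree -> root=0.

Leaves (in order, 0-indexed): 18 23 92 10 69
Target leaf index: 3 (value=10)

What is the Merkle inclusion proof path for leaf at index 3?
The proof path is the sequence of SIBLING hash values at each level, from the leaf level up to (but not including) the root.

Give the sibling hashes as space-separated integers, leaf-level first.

L0 (leaves): [18, 23, 92, 10, 69], target index=3
L1: h(18,23)=(18*31+23)%997=581 [pair 0] h(92,10)=(92*31+10)%997=868 [pair 1] h(69,69)=(69*31+69)%997=214 [pair 2] -> [581, 868, 214]
  Sibling for proof at L0: 92
L2: h(581,868)=(581*31+868)%997=933 [pair 0] h(214,214)=(214*31+214)%997=866 [pair 1] -> [933, 866]
  Sibling for proof at L1: 581
L3: h(933,866)=(933*31+866)%997=876 [pair 0] -> [876]
  Sibling for proof at L2: 866
Root: 876
Proof path (sibling hashes from leaf to root): [92, 581, 866]

Answer: 92 581 866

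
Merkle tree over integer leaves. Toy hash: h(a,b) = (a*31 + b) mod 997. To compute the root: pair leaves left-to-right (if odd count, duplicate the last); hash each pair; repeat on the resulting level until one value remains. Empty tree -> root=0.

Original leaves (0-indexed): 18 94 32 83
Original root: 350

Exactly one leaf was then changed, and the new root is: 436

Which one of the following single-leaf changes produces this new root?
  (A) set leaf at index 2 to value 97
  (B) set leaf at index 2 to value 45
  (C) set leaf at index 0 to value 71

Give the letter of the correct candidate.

Original leaves: [18, 94, 32, 83]
Target new root: 436
Try each candidate change and compute the resulting root:
Candidate A: set leaf[2] = 97 -> leaves = [18, 94, 97, 83]
  L0: [18, 94, 97, 83]
  L1: h(18,94)=(18*31+94)%997=652 h(97,83)=(97*31+83)%997=99 -> [652, 99]
  L2: h(652,99)=(652*31+99)%997=371 -> [371]
  root = 371 != target 436
Candidate B: set leaf[2] = 45 -> leaves = [18, 94, 45, 83]
  L0: [18, 94, 45, 83]
  L1: h(18,94)=(18*31+94)%997=652 h(45,83)=(45*31+83)%997=481 -> [652, 481]
  L2: h(652,481)=(652*31+481)%997=753 -> [753]
  root = 753 != target 436
Candidate C: set leaf[0] = 71 -> leaves = [71, 94, 32, 83]
  L0: [71, 94, 32, 83]
  L1: h(71,94)=(71*31+94)%997=301 h(32,83)=(32*31+83)%997=78 -> [301, 78]
  L2: h(301,78)=(301*31+78)%997=436 -> [436]
  root = 436 == target 436  ** MATCH **
Candidate C produces the target root.

Answer: C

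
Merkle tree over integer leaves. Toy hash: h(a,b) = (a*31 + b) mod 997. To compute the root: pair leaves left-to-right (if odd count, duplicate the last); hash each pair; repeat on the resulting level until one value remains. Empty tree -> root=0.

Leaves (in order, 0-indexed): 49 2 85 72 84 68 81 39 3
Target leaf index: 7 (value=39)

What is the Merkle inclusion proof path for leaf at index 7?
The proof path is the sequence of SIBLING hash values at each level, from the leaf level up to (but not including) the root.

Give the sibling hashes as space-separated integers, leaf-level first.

Answer: 81 678 8 598

Derivation:
L0 (leaves): [49, 2, 85, 72, 84, 68, 81, 39, 3], target index=7
L1: h(49,2)=(49*31+2)%997=524 [pair 0] h(85,72)=(85*31+72)%997=713 [pair 1] h(84,68)=(84*31+68)%997=678 [pair 2] h(81,39)=(81*31+39)%997=556 [pair 3] h(3,3)=(3*31+3)%997=96 [pair 4] -> [524, 713, 678, 556, 96]
  Sibling for proof at L0: 81
L2: h(524,713)=(524*31+713)%997=8 [pair 0] h(678,556)=(678*31+556)%997=637 [pair 1] h(96,96)=(96*31+96)%997=81 [pair 2] -> [8, 637, 81]
  Sibling for proof at L1: 678
L3: h(8,637)=(8*31+637)%997=885 [pair 0] h(81,81)=(81*31+81)%997=598 [pair 1] -> [885, 598]
  Sibling for proof at L2: 8
L4: h(885,598)=(885*31+598)%997=117 [pair 0] -> [117]
  Sibling for proof at L3: 598
Root: 117
Proof path (sibling hashes from leaf to root): [81, 678, 8, 598]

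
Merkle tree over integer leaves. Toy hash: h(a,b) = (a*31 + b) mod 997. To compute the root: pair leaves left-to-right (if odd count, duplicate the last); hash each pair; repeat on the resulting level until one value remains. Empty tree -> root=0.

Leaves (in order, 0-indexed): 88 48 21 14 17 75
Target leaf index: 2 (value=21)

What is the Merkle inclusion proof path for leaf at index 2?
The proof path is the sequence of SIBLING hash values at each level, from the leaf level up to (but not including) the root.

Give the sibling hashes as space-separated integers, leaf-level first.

Answer: 14 782 321

Derivation:
L0 (leaves): [88, 48, 21, 14, 17, 75], target index=2
L1: h(88,48)=(88*31+48)%997=782 [pair 0] h(21,14)=(21*31+14)%997=665 [pair 1] h(17,75)=(17*31+75)%997=602 [pair 2] -> [782, 665, 602]
  Sibling for proof at L0: 14
L2: h(782,665)=(782*31+665)%997=979 [pair 0] h(602,602)=(602*31+602)%997=321 [pair 1] -> [979, 321]
  Sibling for proof at L1: 782
L3: h(979,321)=(979*31+321)%997=760 [pair 0] -> [760]
  Sibling for proof at L2: 321
Root: 760
Proof path (sibling hashes from leaf to root): [14, 782, 321]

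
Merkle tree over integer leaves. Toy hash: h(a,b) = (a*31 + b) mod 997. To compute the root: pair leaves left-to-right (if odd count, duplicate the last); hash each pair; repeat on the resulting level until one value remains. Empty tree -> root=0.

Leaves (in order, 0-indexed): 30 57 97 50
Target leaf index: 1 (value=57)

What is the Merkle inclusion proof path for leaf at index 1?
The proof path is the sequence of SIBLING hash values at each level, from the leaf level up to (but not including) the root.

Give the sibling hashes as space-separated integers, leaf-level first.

Answer: 30 66

Derivation:
L0 (leaves): [30, 57, 97, 50], target index=1
L1: h(30,57)=(30*31+57)%997=987 [pair 0] h(97,50)=(97*31+50)%997=66 [pair 1] -> [987, 66]
  Sibling for proof at L0: 30
L2: h(987,66)=(987*31+66)%997=753 [pair 0] -> [753]
  Sibling for proof at L1: 66
Root: 753
Proof path (sibling hashes from leaf to root): [30, 66]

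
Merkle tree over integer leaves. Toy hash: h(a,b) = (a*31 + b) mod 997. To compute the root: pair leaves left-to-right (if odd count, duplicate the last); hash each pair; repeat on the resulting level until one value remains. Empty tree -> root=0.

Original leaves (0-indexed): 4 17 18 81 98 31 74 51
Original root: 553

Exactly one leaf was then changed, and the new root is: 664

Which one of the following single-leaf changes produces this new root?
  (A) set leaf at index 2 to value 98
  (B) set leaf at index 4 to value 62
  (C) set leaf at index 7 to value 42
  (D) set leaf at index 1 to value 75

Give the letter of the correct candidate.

Original leaves: [4, 17, 18, 81, 98, 31, 74, 51]
Target new root: 664
Try each candidate change and compute the resulting root:
Candidate A: set leaf[2] = 98 -> leaves = [4, 17, 98, 81, 98, 31, 74, 51]
  L0: [4, 17, 98, 81, 98, 31, 74, 51]
  L1: h(4,17)=(4*31+17)%997=141 h(98,81)=(98*31+81)%997=128 h(98,31)=(98*31+31)%997=78 h(74,51)=(74*31+51)%997=351 -> [141, 128, 78, 351]
  L2: h(141,128)=(141*31+128)%997=511 h(78,351)=(78*31+351)%997=775 -> [511, 775]
  L3: h(511,775)=(511*31+775)%997=664 -> [664]
  root = 664 == target 664  ** MATCH **
Candidate B: set leaf[4] = 62 -> leaves = [4, 17, 18, 81, 62, 31, 74, 51]
  L0: [4, 17, 18, 81, 62, 31, 74, 51]
  L1: h(4,17)=(4*31+17)%997=141 h(18,81)=(18*31+81)%997=639 h(62,31)=(62*31+31)%997=956 h(74,51)=(74*31+51)%997=351 -> [141, 639, 956, 351]
  L2: h(141,639)=(141*31+639)%997=25 h(956,351)=(956*31+351)%997=77 -> [25, 77]
  L3: h(25,77)=(25*31+77)%997=852 -> [852]
  root = 852 != target 664
Candidate C: set leaf[7] = 42 -> leaves = [4, 17, 18, 81, 98, 31, 74, 42]
  L0: [4, 17, 18, 81, 98, 31, 74, 42]
  L1: h(4,17)=(4*31+17)%997=141 h(18,81)=(18*31+81)%997=639 h(98,31)=(98*31+31)%997=78 h(74,42)=(74*31+42)%997=342 -> [141, 639, 78, 342]
  L2: h(141,639)=(141*31+639)%997=25 h(78,342)=(78*31+342)%997=766 -> [25, 766]
  L3: h(25,766)=(25*31+766)%997=544 -> [544]
  root = 544 != target 664
Candidate D: set leaf[1] = 75 -> leaves = [4, 75, 18, 81, 98, 31, 74, 51]
  L0: [4, 75, 18, 81, 98, 31, 74, 51]
  L1: h(4,75)=(4*31+75)%997=199 h(18,81)=(18*31+81)%997=639 h(98,31)=(98*31+31)%997=78 h(74,51)=(74*31+51)%997=351 -> [199, 639, 78, 351]
  L2: h(199,639)=(199*31+639)%997=826 h(78,351)=(78*31+351)%997=775 -> [826, 775]
  L3: h(826,775)=(826*31+775)%997=459 -> [459]
  root = 459 != target 664
Candidate A produces the target root.

Answer: A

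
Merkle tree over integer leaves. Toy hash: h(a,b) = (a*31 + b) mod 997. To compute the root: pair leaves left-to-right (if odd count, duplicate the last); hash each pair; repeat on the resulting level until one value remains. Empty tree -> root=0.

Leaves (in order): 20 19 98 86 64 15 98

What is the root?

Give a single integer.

Answer: 362

Derivation:
L0: [20, 19, 98, 86, 64, 15, 98]
L1: h(20,19)=(20*31+19)%997=639 h(98,86)=(98*31+86)%997=133 h(64,15)=(64*31+15)%997=5 h(98,98)=(98*31+98)%997=145 -> [639, 133, 5, 145]
L2: h(639,133)=(639*31+133)%997=2 h(5,145)=(5*31+145)%997=300 -> [2, 300]
L3: h(2,300)=(2*31+300)%997=362 -> [362]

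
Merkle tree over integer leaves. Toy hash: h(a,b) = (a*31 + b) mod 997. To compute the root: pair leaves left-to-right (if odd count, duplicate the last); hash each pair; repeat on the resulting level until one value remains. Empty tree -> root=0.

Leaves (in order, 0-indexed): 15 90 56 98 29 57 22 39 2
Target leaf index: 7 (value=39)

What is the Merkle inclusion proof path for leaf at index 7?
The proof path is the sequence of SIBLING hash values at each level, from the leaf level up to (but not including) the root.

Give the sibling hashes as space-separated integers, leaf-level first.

L0 (leaves): [15, 90, 56, 98, 29, 57, 22, 39, 2], target index=7
L1: h(15,90)=(15*31+90)%997=555 [pair 0] h(56,98)=(56*31+98)%997=837 [pair 1] h(29,57)=(29*31+57)%997=956 [pair 2] h(22,39)=(22*31+39)%997=721 [pair 3] h(2,2)=(2*31+2)%997=64 [pair 4] -> [555, 837, 956, 721, 64]
  Sibling for proof at L0: 22
L2: h(555,837)=(555*31+837)%997=96 [pair 0] h(956,721)=(956*31+721)%997=447 [pair 1] h(64,64)=(64*31+64)%997=54 [pair 2] -> [96, 447, 54]
  Sibling for proof at L1: 956
L3: h(96,447)=(96*31+447)%997=432 [pair 0] h(54,54)=(54*31+54)%997=731 [pair 1] -> [432, 731]
  Sibling for proof at L2: 96
L4: h(432,731)=(432*31+731)%997=165 [pair 0] -> [165]
  Sibling for proof at L3: 731
Root: 165
Proof path (sibling hashes from leaf to root): [22, 956, 96, 731]

Answer: 22 956 96 731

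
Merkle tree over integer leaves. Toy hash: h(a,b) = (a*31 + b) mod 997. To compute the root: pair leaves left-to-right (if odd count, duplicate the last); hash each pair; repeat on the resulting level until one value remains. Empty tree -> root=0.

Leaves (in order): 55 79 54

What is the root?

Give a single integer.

L0: [55, 79, 54]
L1: h(55,79)=(55*31+79)%997=787 h(54,54)=(54*31+54)%997=731 -> [787, 731]
L2: h(787,731)=(787*31+731)%997=203 -> [203]

Answer: 203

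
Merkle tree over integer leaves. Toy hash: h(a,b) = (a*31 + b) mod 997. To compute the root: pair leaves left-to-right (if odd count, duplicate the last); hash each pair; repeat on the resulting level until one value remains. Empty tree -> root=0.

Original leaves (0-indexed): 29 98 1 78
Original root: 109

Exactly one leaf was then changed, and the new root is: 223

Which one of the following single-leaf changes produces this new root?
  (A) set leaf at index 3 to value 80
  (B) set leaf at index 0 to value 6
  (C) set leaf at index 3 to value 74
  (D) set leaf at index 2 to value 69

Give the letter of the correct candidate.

Answer: D

Derivation:
Original leaves: [29, 98, 1, 78]
Target new root: 223
Try each candidate change and compute the resulting root:
Candidate A: set leaf[3] = 80 -> leaves = [29, 98, 1, 80]
  L0: [29, 98, 1, 80]
  L1: h(29,98)=(29*31+98)%997=0 h(1,80)=(1*31+80)%997=111 -> [0, 111]
  L2: h(0,111)=(0*31+111)%997=111 -> [111]
  root = 111 != target 223
Candidate B: set leaf[0] = 6 -> leaves = [6, 98, 1, 78]
  L0: [6, 98, 1, 78]
  L1: h(6,98)=(6*31+98)%997=284 h(1,78)=(1*31+78)%997=109 -> [284, 109]
  L2: h(284,109)=(284*31+109)%997=937 -> [937]
  root = 937 != target 223
Candidate C: set leaf[3] = 74 -> leaves = [29, 98, 1, 74]
  L0: [29, 98, 1, 74]
  L1: h(29,98)=(29*31+98)%997=0 h(1,74)=(1*31+74)%997=105 -> [0, 105]
  L2: h(0,105)=(0*31+105)%997=105 -> [105]
  root = 105 != target 223
Candidate D: set leaf[2] = 69 -> leaves = [29, 98, 69, 78]
  L0: [29, 98, 69, 78]
  L1: h(29,98)=(29*31+98)%997=0 h(69,78)=(69*31+78)%997=223 -> [0, 223]
  L2: h(0,223)=(0*31+223)%997=223 -> [223]
  root = 223 == target 223  ** MATCH **
Candidate D produces the target root.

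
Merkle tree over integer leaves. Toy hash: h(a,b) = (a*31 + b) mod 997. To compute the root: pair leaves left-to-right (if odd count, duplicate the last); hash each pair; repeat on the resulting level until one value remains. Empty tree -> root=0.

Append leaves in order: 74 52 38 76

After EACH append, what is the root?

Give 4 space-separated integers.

After append 74 (leaves=[74]):
  L0: [74]
  root=74
After append 52 (leaves=[74, 52]):
  L0: [74, 52]
  L1: h(74,52)=(74*31+52)%997=352 -> [352]
  root=352
After append 38 (leaves=[74, 52, 38]):
  L0: [74, 52, 38]
  L1: h(74,52)=(74*31+52)%997=352 h(38,38)=(38*31+38)%997=219 -> [352, 219]
  L2: h(352,219)=(352*31+219)%997=164 -> [164]
  root=164
After append 76 (leaves=[74, 52, 38, 76]):
  L0: [74, 52, 38, 76]
  L1: h(74,52)=(74*31+52)%997=352 h(38,76)=(38*31+76)%997=257 -> [352, 257]
  L2: h(352,257)=(352*31+257)%997=202 -> [202]
  root=202

Answer: 74 352 164 202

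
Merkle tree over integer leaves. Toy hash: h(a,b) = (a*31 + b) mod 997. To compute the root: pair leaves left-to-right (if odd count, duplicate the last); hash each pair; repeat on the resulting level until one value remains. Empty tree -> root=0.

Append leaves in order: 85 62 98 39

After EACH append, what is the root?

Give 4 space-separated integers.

Answer: 85 703 4 942

Derivation:
After append 85 (leaves=[85]):
  L0: [85]
  root=85
After append 62 (leaves=[85, 62]):
  L0: [85, 62]
  L1: h(85,62)=(85*31+62)%997=703 -> [703]
  root=703
After append 98 (leaves=[85, 62, 98]):
  L0: [85, 62, 98]
  L1: h(85,62)=(85*31+62)%997=703 h(98,98)=(98*31+98)%997=145 -> [703, 145]
  L2: h(703,145)=(703*31+145)%997=4 -> [4]
  root=4
After append 39 (leaves=[85, 62, 98, 39]):
  L0: [85, 62, 98, 39]
  L1: h(85,62)=(85*31+62)%997=703 h(98,39)=(98*31+39)%997=86 -> [703, 86]
  L2: h(703,86)=(703*31+86)%997=942 -> [942]
  root=942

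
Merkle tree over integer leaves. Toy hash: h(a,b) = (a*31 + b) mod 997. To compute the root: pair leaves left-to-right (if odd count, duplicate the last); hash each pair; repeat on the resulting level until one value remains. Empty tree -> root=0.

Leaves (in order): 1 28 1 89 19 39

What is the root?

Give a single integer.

L0: [1, 28, 1, 89, 19, 39]
L1: h(1,28)=(1*31+28)%997=59 h(1,89)=(1*31+89)%997=120 h(19,39)=(19*31+39)%997=628 -> [59, 120, 628]
L2: h(59,120)=(59*31+120)%997=952 h(628,628)=(628*31+628)%997=156 -> [952, 156]
L3: h(952,156)=(952*31+156)%997=755 -> [755]

Answer: 755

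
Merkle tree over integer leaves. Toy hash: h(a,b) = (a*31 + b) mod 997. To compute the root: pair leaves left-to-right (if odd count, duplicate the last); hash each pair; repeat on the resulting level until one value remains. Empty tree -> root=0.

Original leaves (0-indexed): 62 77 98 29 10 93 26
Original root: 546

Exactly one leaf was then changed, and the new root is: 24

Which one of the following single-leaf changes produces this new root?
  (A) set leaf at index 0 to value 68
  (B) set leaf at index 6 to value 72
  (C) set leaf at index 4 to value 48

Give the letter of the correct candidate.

Original leaves: [62, 77, 98, 29, 10, 93, 26]
Target new root: 24
Try each candidate change and compute the resulting root:
Candidate A: set leaf[0] = 68 -> leaves = [68, 77, 98, 29, 10, 93, 26]
  L0: [68, 77, 98, 29, 10, 93, 26]
  L1: h(68,77)=(68*31+77)%997=191 h(98,29)=(98*31+29)%997=76 h(10,93)=(10*31+93)%997=403 h(26,26)=(26*31+26)%997=832 -> [191, 76, 403, 832]
  L2: h(191,76)=(191*31+76)%997=15 h(403,832)=(403*31+832)%997=364 -> [15, 364]
  L3: h(15,364)=(15*31+364)%997=829 -> [829]
  root = 829 != target 24
Candidate B: set leaf[6] = 72 -> leaves = [62, 77, 98, 29, 10, 93, 72]
  L0: [62, 77, 98, 29, 10, 93, 72]
  L1: h(62,77)=(62*31+77)%997=5 h(98,29)=(98*31+29)%997=76 h(10,93)=(10*31+93)%997=403 h(72,72)=(72*31+72)%997=310 -> [5, 76, 403, 310]
  L2: h(5,76)=(5*31+76)%997=231 h(403,310)=(403*31+310)%997=839 -> [231, 839]
  L3: h(231,839)=(231*31+839)%997=24 -> [24]
  root = 24 == target 24  ** MATCH **
Candidate C: set leaf[4] = 48 -> leaves = [62, 77, 98, 29, 48, 93, 26]
  L0: [62, 77, 98, 29, 48, 93, 26]
  L1: h(62,77)=(62*31+77)%997=5 h(98,29)=(98*31+29)%997=76 h(48,93)=(48*31+93)%997=584 h(26,26)=(26*31+26)%997=832 -> [5, 76, 584, 832]
  L2: h(5,76)=(5*31+76)%997=231 h(584,832)=(584*31+832)%997=990 -> [231, 990]
  L3: h(231,990)=(231*31+990)%997=175 -> [175]
  root = 175 != target 24
Candidate B produces the target root.

Answer: B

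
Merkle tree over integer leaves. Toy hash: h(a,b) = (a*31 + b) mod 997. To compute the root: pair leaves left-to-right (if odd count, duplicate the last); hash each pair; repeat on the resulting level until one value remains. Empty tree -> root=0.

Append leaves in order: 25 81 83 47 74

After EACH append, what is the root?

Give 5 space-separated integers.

After append 25 (leaves=[25]):
  L0: [25]
  root=25
After append 81 (leaves=[25, 81]):
  L0: [25, 81]
  L1: h(25,81)=(25*31+81)%997=856 -> [856]
  root=856
After append 83 (leaves=[25, 81, 83]):
  L0: [25, 81, 83]
  L1: h(25,81)=(25*31+81)%997=856 h(83,83)=(83*31+83)%997=662 -> [856, 662]
  L2: h(856,662)=(856*31+662)%997=279 -> [279]
  root=279
After append 47 (leaves=[25, 81, 83, 47]):
  L0: [25, 81, 83, 47]
  L1: h(25,81)=(25*31+81)%997=856 h(83,47)=(83*31+47)%997=626 -> [856, 626]
  L2: h(856,626)=(856*31+626)%997=243 -> [243]
  root=243
After append 74 (leaves=[25, 81, 83, 47, 74]):
  L0: [25, 81, 83, 47, 74]
  L1: h(25,81)=(25*31+81)%997=856 h(83,47)=(83*31+47)%997=626 h(74,74)=(74*31+74)%997=374 -> [856, 626, 374]
  L2: h(856,626)=(856*31+626)%997=243 h(374,374)=(374*31+374)%997=4 -> [243, 4]
  L3: h(243,4)=(243*31+4)%997=558 -> [558]
  root=558

Answer: 25 856 279 243 558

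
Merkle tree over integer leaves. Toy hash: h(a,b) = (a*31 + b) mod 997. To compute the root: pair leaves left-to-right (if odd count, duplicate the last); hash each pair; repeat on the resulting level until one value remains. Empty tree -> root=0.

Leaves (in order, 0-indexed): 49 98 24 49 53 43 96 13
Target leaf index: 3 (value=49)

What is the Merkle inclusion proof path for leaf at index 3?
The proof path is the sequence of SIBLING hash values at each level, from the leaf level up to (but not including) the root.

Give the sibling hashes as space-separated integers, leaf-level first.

Answer: 24 620 420

Derivation:
L0 (leaves): [49, 98, 24, 49, 53, 43, 96, 13], target index=3
L1: h(49,98)=(49*31+98)%997=620 [pair 0] h(24,49)=(24*31+49)%997=793 [pair 1] h(53,43)=(53*31+43)%997=689 [pair 2] h(96,13)=(96*31+13)%997=995 [pair 3] -> [620, 793, 689, 995]
  Sibling for proof at L0: 24
L2: h(620,793)=(620*31+793)%997=73 [pair 0] h(689,995)=(689*31+995)%997=420 [pair 1] -> [73, 420]
  Sibling for proof at L1: 620
L3: h(73,420)=(73*31+420)%997=689 [pair 0] -> [689]
  Sibling for proof at L2: 420
Root: 689
Proof path (sibling hashes from leaf to root): [24, 620, 420]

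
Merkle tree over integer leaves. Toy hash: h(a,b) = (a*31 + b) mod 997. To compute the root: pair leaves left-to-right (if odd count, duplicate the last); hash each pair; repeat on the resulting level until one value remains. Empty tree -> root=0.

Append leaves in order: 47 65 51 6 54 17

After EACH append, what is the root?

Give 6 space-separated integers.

After append 47 (leaves=[47]):
  L0: [47]
  root=47
After append 65 (leaves=[47, 65]):
  L0: [47, 65]
  L1: h(47,65)=(47*31+65)%997=525 -> [525]
  root=525
After append 51 (leaves=[47, 65, 51]):
  L0: [47, 65, 51]
  L1: h(47,65)=(47*31+65)%997=525 h(51,51)=(51*31+51)%997=635 -> [525, 635]
  L2: h(525,635)=(525*31+635)%997=958 -> [958]
  root=958
After append 6 (leaves=[47, 65, 51, 6]):
  L0: [47, 65, 51, 6]
  L1: h(47,65)=(47*31+65)%997=525 h(51,6)=(51*31+6)%997=590 -> [525, 590]
  L2: h(525,590)=(525*31+590)%997=913 -> [913]
  root=913
After append 54 (leaves=[47, 65, 51, 6, 54]):
  L0: [47, 65, 51, 6, 54]
  L1: h(47,65)=(47*31+65)%997=525 h(51,6)=(51*31+6)%997=590 h(54,54)=(54*31+54)%997=731 -> [525, 590, 731]
  L2: h(525,590)=(525*31+590)%997=913 h(731,731)=(731*31+731)%997=461 -> [913, 461]
  L3: h(913,461)=(913*31+461)%997=848 -> [848]
  root=848
After append 17 (leaves=[47, 65, 51, 6, 54, 17]):
  L0: [47, 65, 51, 6, 54, 17]
  L1: h(47,65)=(47*31+65)%997=525 h(51,6)=(51*31+6)%997=590 h(54,17)=(54*31+17)%997=694 -> [525, 590, 694]
  L2: h(525,590)=(525*31+590)%997=913 h(694,694)=(694*31+694)%997=274 -> [913, 274]
  L3: h(913,274)=(913*31+274)%997=661 -> [661]
  root=661

Answer: 47 525 958 913 848 661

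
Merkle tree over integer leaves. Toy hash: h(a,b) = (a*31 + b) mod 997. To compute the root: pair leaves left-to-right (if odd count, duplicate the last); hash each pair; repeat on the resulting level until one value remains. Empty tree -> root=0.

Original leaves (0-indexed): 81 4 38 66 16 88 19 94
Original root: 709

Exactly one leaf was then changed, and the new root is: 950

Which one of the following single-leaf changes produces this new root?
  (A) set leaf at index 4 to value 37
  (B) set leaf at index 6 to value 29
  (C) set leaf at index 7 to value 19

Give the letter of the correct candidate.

Answer: A

Derivation:
Original leaves: [81, 4, 38, 66, 16, 88, 19, 94]
Target new root: 950
Try each candidate change and compute the resulting root:
Candidate A: set leaf[4] = 37 -> leaves = [81, 4, 38, 66, 37, 88, 19, 94]
  L0: [81, 4, 38, 66, 37, 88, 19, 94]
  L1: h(81,4)=(81*31+4)%997=521 h(38,66)=(38*31+66)%997=247 h(37,88)=(37*31+88)%997=238 h(19,94)=(19*31+94)%997=683 -> [521, 247, 238, 683]
  L2: h(521,247)=(521*31+247)%997=446 h(238,683)=(238*31+683)%997=85 -> [446, 85]
  L3: h(446,85)=(446*31+85)%997=950 -> [950]
  root = 950 == target 950  ** MATCH **
Candidate B: set leaf[6] = 29 -> leaves = [81, 4, 38, 66, 16, 88, 29, 94]
  L0: [81, 4, 38, 66, 16, 88, 29, 94]
  L1: h(81,4)=(81*31+4)%997=521 h(38,66)=(38*31+66)%997=247 h(16,88)=(16*31+88)%997=584 h(29,94)=(29*31+94)%997=993 -> [521, 247, 584, 993]
  L2: h(521,247)=(521*31+247)%997=446 h(584,993)=(584*31+993)%997=154 -> [446, 154]
  L3: h(446,154)=(446*31+154)%997=22 -> [22]
  root = 22 != target 950
Candidate C: set leaf[7] = 19 -> leaves = [81, 4, 38, 66, 16, 88, 19, 19]
  L0: [81, 4, 38, 66, 16, 88, 19, 19]
  L1: h(81,4)=(81*31+4)%997=521 h(38,66)=(38*31+66)%997=247 h(16,88)=(16*31+88)%997=584 h(19,19)=(19*31+19)%997=608 -> [521, 247, 584, 608]
  L2: h(521,247)=(521*31+247)%997=446 h(584,608)=(584*31+608)%997=766 -> [446, 766]
  L3: h(446,766)=(446*31+766)%997=634 -> [634]
  root = 634 != target 950
Candidate A produces the target root.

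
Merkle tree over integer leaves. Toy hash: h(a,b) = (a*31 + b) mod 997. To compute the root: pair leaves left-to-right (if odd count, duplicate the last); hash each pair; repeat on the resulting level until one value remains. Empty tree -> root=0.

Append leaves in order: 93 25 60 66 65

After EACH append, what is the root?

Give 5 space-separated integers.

After append 93 (leaves=[93]):
  L0: [93]
  root=93
After append 25 (leaves=[93, 25]):
  L0: [93, 25]
  L1: h(93,25)=(93*31+25)%997=914 -> [914]
  root=914
After append 60 (leaves=[93, 25, 60]):
  L0: [93, 25, 60]
  L1: h(93,25)=(93*31+25)%997=914 h(60,60)=(60*31+60)%997=923 -> [914, 923]
  L2: h(914,923)=(914*31+923)%997=344 -> [344]
  root=344
After append 66 (leaves=[93, 25, 60, 66]):
  L0: [93, 25, 60, 66]
  L1: h(93,25)=(93*31+25)%997=914 h(60,66)=(60*31+66)%997=929 -> [914, 929]
  L2: h(914,929)=(914*31+929)%997=350 -> [350]
  root=350
After append 65 (leaves=[93, 25, 60, 66, 65]):
  L0: [93, 25, 60, 66, 65]
  L1: h(93,25)=(93*31+25)%997=914 h(60,66)=(60*31+66)%997=929 h(65,65)=(65*31+65)%997=86 -> [914, 929, 86]
  L2: h(914,929)=(914*31+929)%997=350 h(86,86)=(86*31+86)%997=758 -> [350, 758]
  L3: h(350,758)=(350*31+758)%997=641 -> [641]
  root=641

Answer: 93 914 344 350 641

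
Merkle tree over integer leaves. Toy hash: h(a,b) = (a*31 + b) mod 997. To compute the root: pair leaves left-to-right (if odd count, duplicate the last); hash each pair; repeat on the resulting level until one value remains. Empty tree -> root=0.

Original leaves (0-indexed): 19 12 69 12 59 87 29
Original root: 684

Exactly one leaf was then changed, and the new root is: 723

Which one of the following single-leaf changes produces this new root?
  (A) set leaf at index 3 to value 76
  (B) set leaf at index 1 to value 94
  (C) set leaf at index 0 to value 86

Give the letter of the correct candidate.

Answer: B

Derivation:
Original leaves: [19, 12, 69, 12, 59, 87, 29]
Target new root: 723
Try each candidate change and compute the resulting root:
Candidate A: set leaf[3] = 76 -> leaves = [19, 12, 69, 76, 59, 87, 29]
  L0: [19, 12, 69, 76, 59, 87, 29]
  L1: h(19,12)=(19*31+12)%997=601 h(69,76)=(69*31+76)%997=221 h(59,87)=(59*31+87)%997=919 h(29,29)=(29*31+29)%997=928 -> [601, 221, 919, 928]
  L2: h(601,221)=(601*31+221)%997=906 h(919,928)=(919*31+928)%997=504 -> [906, 504]
  L3: h(906,504)=(906*31+504)%997=674 -> [674]
  root = 674 != target 723
Candidate B: set leaf[1] = 94 -> leaves = [19, 94, 69, 12, 59, 87, 29]
  L0: [19, 94, 69, 12, 59, 87, 29]
  L1: h(19,94)=(19*31+94)%997=683 h(69,12)=(69*31+12)%997=157 h(59,87)=(59*31+87)%997=919 h(29,29)=(29*31+29)%997=928 -> [683, 157, 919, 928]
  L2: h(683,157)=(683*31+157)%997=393 h(919,928)=(919*31+928)%997=504 -> [393, 504]
  L3: h(393,504)=(393*31+504)%997=723 -> [723]
  root = 723 == target 723  ** MATCH **
Candidate C: set leaf[0] = 86 -> leaves = [86, 12, 69, 12, 59, 87, 29]
  L0: [86, 12, 69, 12, 59, 87, 29]
  L1: h(86,12)=(86*31+12)%997=684 h(69,12)=(69*31+12)%997=157 h(59,87)=(59*31+87)%997=919 h(29,29)=(29*31+29)%997=928 -> [684, 157, 919, 928]
  L2: h(684,157)=(684*31+157)%997=424 h(919,928)=(919*31+928)%997=504 -> [424, 504]
  L3: h(424,504)=(424*31+504)%997=687 -> [687]
  root = 687 != target 723
Candidate B produces the target root.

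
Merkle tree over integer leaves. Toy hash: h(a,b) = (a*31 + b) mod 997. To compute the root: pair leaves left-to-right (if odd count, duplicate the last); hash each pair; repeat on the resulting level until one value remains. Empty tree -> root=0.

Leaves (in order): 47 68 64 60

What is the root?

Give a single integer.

L0: [47, 68, 64, 60]
L1: h(47,68)=(47*31+68)%997=528 h(64,60)=(64*31+60)%997=50 -> [528, 50]
L2: h(528,50)=(528*31+50)%997=466 -> [466]

Answer: 466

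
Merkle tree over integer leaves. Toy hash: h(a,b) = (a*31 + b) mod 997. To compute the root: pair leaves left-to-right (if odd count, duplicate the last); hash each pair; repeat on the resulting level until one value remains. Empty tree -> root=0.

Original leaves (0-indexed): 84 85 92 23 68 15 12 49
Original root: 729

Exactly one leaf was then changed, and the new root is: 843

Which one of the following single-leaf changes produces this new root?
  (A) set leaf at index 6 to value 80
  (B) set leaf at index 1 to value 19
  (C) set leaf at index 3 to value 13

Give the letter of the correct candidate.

Answer: A

Derivation:
Original leaves: [84, 85, 92, 23, 68, 15, 12, 49]
Target new root: 843
Try each candidate change and compute the resulting root:
Candidate A: set leaf[6] = 80 -> leaves = [84, 85, 92, 23, 68, 15, 80, 49]
  L0: [84, 85, 92, 23, 68, 15, 80, 49]
  L1: h(84,85)=(84*31+85)%997=695 h(92,23)=(92*31+23)%997=881 h(68,15)=(68*31+15)%997=129 h(80,49)=(80*31+49)%997=535 -> [695, 881, 129, 535]
  L2: h(695,881)=(695*31+881)%997=492 h(129,535)=(129*31+535)%997=546 -> [492, 546]
  L3: h(492,546)=(492*31+546)%997=843 -> [843]
  root = 843 == target 843  ** MATCH **
Candidate B: set leaf[1] = 19 -> leaves = [84, 19, 92, 23, 68, 15, 12, 49]
  L0: [84, 19, 92, 23, 68, 15, 12, 49]
  L1: h(84,19)=(84*31+19)%997=629 h(92,23)=(92*31+23)%997=881 h(68,15)=(68*31+15)%997=129 h(12,49)=(12*31+49)%997=421 -> [629, 881, 129, 421]
  L2: h(629,881)=(629*31+881)%997=440 h(129,421)=(129*31+421)%997=432 -> [440, 432]
  L3: h(440,432)=(440*31+432)%997=114 -> [114]
  root = 114 != target 843
Candidate C: set leaf[3] = 13 -> leaves = [84, 85, 92, 13, 68, 15, 12, 49]
  L0: [84, 85, 92, 13, 68, 15, 12, 49]
  L1: h(84,85)=(84*31+85)%997=695 h(92,13)=(92*31+13)%997=871 h(68,15)=(68*31+15)%997=129 h(12,49)=(12*31+49)%997=421 -> [695, 871, 129, 421]
  L2: h(695,871)=(695*31+871)%997=482 h(129,421)=(129*31+421)%997=432 -> [482, 432]
  L3: h(482,432)=(482*31+432)%997=419 -> [419]
  root = 419 != target 843
Candidate A produces the target root.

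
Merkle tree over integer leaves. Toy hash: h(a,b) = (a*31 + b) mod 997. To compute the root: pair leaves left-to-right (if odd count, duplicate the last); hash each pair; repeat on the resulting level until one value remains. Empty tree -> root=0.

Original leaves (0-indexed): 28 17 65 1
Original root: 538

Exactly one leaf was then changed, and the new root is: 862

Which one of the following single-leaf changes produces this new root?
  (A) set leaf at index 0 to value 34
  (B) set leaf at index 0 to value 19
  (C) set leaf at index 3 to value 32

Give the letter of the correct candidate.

Answer: B

Derivation:
Original leaves: [28, 17, 65, 1]
Target new root: 862
Try each candidate change and compute the resulting root:
Candidate A: set leaf[0] = 34 -> leaves = [34, 17, 65, 1]
  L0: [34, 17, 65, 1]
  L1: h(34,17)=(34*31+17)%997=74 h(65,1)=(65*31+1)%997=22 -> [74, 22]
  L2: h(74,22)=(74*31+22)%997=322 -> [322]
  root = 322 != target 862
Candidate B: set leaf[0] = 19 -> leaves = [19, 17, 65, 1]
  L0: [19, 17, 65, 1]
  L1: h(19,17)=(19*31+17)%997=606 h(65,1)=(65*31+1)%997=22 -> [606, 22]
  L2: h(606,22)=(606*31+22)%997=862 -> [862]
  root = 862 == target 862  ** MATCH **
Candidate C: set leaf[3] = 32 -> leaves = [28, 17, 65, 32]
  L0: [28, 17, 65, 32]
  L1: h(28,17)=(28*31+17)%997=885 h(65,32)=(65*31+32)%997=53 -> [885, 53]
  L2: h(885,53)=(885*31+53)%997=569 -> [569]
  root = 569 != target 862
Candidate B produces the target root.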